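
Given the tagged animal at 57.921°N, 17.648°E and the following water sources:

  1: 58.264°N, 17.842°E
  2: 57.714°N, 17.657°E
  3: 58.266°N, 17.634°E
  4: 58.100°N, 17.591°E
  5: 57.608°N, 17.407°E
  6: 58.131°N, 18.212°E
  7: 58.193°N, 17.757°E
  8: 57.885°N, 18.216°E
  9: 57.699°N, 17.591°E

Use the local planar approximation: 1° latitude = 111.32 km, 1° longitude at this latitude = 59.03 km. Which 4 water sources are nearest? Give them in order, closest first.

4, 2, 9, 7

Distances from 57.921°N, 17.648°E:
1: 39.863 km
2: 23.049 km
3: 38.414 km
4: 20.208 km
5: 37.636 km
6: 40.681 km
7: 30.955 km
8: 33.768 km
9: 24.941 km
Sorted: 4 (20.208 km) < 2 (23.049 km) < 9 (24.941 km) < 7 (30.955 km) < 8 (33.768 km) < 5 (37.636 km) < …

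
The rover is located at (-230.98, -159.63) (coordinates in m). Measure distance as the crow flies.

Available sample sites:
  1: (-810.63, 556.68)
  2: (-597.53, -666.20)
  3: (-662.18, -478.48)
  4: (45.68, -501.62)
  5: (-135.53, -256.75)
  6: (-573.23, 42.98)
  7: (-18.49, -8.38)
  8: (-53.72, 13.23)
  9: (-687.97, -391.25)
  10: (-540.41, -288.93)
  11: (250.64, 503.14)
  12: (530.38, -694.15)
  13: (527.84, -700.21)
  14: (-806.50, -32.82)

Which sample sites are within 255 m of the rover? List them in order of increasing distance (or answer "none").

5, 8

Distances from (-230.98, -159.63):
1: √((-579.65)² + (716.31)²) = √(335994.1225 + 513100.0161) = 921.46 m
2: √((-366.55)² + (-506.57)²) = √(134358.9025 + 256613.1649) = 625.28 m
3: √((-431.20)² + (-318.85)²) = √(185933.4400 + 101665.3225) = 536.28 m
4: √((276.66)² + (-341.99)²) = √(76540.7556 + 116957.1601) = 439.88 m
5: √((95.45)² + (-97.12)²) = √(9110.7025 + 9432.2944) = 136.17 m
6: √((-342.25)² + (202.61)²) = √(117135.0625 + 41050.8121) = 397.73 m
7: √((212.49)² + (151.25)²) = √(45152.0001 + 22876.5625) = 260.82 m
8: √((177.26)² + (172.86)²) = √(31421.1076 + 29880.5796) = 247.59 m
9: √((-456.99)² + (-231.62)²) = √(208839.8601 + 53647.8244) = 512.34 m
10: √((-309.43)² + (-129.30)²) = √(95746.9249 + 16718.4900) = 335.36 m
11: √((481.62)² + (662.77)²) = √(231957.8244 + 439264.0729) = 819.28 m
12: √((761.36)² + (-534.52)²) = √(579669.0496 + 285711.6304) = 930.26 m
13: √((758.82)² + (-540.58)²) = √(575807.7924 + 292226.7364) = 931.68 m
14: √((-575.52)² + (126.81)²) = √(331223.2704 + 16080.7761) = 589.33 m
Threshold 255 m: 5 (136.17 m), 8 (247.59 m) are within range.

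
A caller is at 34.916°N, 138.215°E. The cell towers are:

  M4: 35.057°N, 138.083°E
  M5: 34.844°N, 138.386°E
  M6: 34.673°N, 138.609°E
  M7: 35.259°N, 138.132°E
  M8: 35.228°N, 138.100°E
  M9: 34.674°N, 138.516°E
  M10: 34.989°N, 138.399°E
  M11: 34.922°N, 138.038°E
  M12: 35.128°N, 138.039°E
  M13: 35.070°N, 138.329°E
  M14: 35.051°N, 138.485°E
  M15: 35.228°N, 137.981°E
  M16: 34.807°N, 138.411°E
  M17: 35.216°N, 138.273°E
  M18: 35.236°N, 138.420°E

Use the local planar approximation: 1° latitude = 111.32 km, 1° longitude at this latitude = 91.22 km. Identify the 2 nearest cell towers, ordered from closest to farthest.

M11, M5

Distances from 34.916°N, 138.215°E:
M4: 19.783 km
M5: 17.537 km
M6: 44.983 km
M7: 38.926 km
M8: 36.281 km
M9: 38.466 km
M10: 18.648 km
M11: 16.160 km
M12: 28.543 km
M13: 20.051 km
M14: 28.852 km
M15: 40.767 km
M16: 21.608 km
M17: 33.812 km
M18: 40.232 km
Sorted: M11 (16.160 km) < M5 (17.537 km) < M10 (18.648 km) < M4 (19.783 km) < …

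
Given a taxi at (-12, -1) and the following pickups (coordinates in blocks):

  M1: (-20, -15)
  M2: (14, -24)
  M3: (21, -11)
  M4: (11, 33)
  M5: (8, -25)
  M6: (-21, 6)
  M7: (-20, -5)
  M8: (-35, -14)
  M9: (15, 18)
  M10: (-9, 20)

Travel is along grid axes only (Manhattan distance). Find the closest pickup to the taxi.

Distances from (-12, -1):
M1: 22 blocks
M2: 49 blocks
M3: 43 blocks
M4: 57 blocks
M5: 44 blocks
M6: 16 blocks
M7: 12 blocks
M8: 36 blocks
M9: 46 blocks
M10: 24 blocks
Minimum: M7 at 12 blocks.

M7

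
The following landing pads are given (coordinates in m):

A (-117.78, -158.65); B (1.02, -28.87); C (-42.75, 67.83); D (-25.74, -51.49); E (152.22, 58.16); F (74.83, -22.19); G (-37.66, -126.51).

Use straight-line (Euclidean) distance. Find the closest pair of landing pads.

B and D

Pairwise distances:
A–B: 175.94 m
A–C: 238.58 m
A–D: 141.26 m
A–E: 346.28 m
A–F: 236.05 m
A–G: 86.33 m
B–C: 106.14 m
B–D: 35.04 m
B–E: 174.46 m
B–F: 74.11 m
B–G: 105.02 m
C–D: 120.53 m
C–E: 195.21 m
C–F: 148.08 m
C–G: 194.41 m
D–E: 209.03 m
D–F: 104.75 m
D–G: 75.96 m
E–F: 111.56 m
E–G: 264.87 m
F–G: 153.42 m
Closest pair: B–D at 35.04 m.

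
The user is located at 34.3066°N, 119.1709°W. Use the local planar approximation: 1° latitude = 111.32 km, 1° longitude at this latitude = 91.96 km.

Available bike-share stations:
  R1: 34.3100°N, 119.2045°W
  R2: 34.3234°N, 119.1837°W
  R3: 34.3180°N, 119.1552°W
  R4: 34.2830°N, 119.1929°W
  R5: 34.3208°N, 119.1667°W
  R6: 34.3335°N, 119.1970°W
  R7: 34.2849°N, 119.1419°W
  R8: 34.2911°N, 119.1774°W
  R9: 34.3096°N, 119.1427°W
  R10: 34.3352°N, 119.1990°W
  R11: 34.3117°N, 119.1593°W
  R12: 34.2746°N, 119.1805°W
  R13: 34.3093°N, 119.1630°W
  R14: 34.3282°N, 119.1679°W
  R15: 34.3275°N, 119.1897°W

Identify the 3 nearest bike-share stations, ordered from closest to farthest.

R13, R11, R5

Distances from 34.3066°N, 119.1709°W:
R1: √((0.0034·111.32)² + (-0.0336·91.96)²) = √(0.143253 + 9.547210) = 3.1130 km
R2: √((0.0168·111.32)² + (-0.0128·91.96)²) = √(3.497558 + 1.385536) = 2.2098 km
R3: √((0.0114·111.32)² + (0.0157·91.96)²) = √(1.610483 + 2.084478) = 1.9222 km
R4: √((-0.0236·111.32)² + (-0.0220·91.96)²) = √(6.901928 + 4.093015) = 3.3159 km
R5: √((0.0142·111.32)² + (0.0042·91.96)²) = √(2.498752 + 0.149175) = 1.6272 km
R6: √((0.0269·111.32)² + (-0.0261·91.96)²) = √(8.967078 + 5.760749) = 3.8377 km
R7: √((-0.0217·111.32)² + (0.0290·91.96)²) = √(5.835336 + 7.112036) = 3.5982 km
R8: √((-0.0155·111.32)² + (-0.0065·91.96)²) = √(2.977212 + 0.357293) = 1.8261 km
R9: √((0.0030·111.32)² + (0.0282·91.96)²) = √(0.111529 + 6.725060) = 2.6147 km
R10: √((0.0286·111.32)² + (-0.0281·91.96)²) = √(10.136277 + 6.677449) = 4.1005 km
R11: √((0.0051·111.32)² + (0.0116·91.96)²) = √(0.322320 + 1.137926) = 1.2084 km
R12: √((-0.0320·111.32)² + (-0.0096·91.96)²) = √(12.689554 + 0.779364) = 3.6700 km
R13: √((0.0027·111.32)² + (0.0079·91.96)²) = √(0.090339 + 0.527779) = 0.7862 km
R14: √((0.0216·111.32)² + (0.0030·91.96)²) = √(5.781678 + 0.076110) = 2.4203 km
R15: √((0.0209·111.32)² + (-0.0188·91.96)²) = √(5.413012 + 2.988915) = 2.8986 km
Sorted: R13 (0.7862 km) < R11 (1.2084 km) < R5 (1.6272 km) < R8 (1.8261 km) < R3 (1.9222 km) < …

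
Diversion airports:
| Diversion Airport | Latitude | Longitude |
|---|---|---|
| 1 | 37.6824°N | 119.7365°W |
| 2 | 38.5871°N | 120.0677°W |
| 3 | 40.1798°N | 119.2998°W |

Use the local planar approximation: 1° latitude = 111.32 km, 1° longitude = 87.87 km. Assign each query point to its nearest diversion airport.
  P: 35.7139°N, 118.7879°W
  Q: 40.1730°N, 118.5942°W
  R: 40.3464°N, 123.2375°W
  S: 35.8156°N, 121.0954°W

P at 35.7139°N, 118.7879°W:
  1: √((1.9685·111.32)² + (-0.9486·87.87)²) = √(48019.455761 + 6947.802962) = 234.4510 km
  2: √((2.8732·111.32)² + (-1.2798·87.87)²) = √(102300.583502 + 12646.357784) = 339.0383 km
  3: √((4.4659·111.32)² + (-0.5119·87.87)²) = √(247152.144805 + 2023.259144) = 499.1747 km
  → nearest: 1 (234.4510 km)
Q at 40.1730°N, 118.5942°W:
  1: √((-2.4906·111.32)² + (-1.1423·87.87)²) = √(76869.554277 + 10074.920002) = 294.8635 km
  2: √((-1.5859·111.32)² + (-1.4735·87.87)²) = √(31167.214761 + 16764.149810) = 218.9323 km
  3: √((0.0068·111.32)² + (-0.7056·87.87)²) = √(0.573013 + 3844.132929) = 62.0057 km
  → nearest: 3 (62.0057 km)
R at 40.3464°N, 123.2375°W:
  1: √((-2.6640·111.32)² + (3.5010·87.87)²) = √(87945.745830 + 94637.982704) = 427.2982 km
  2: √((-1.7593·111.32)² + (3.1698·87.87)²) = √(38355.372132 + 77579.142502) = 340.4916 km
  3: √((-0.1666·111.32)² + (3.9377·87.87)²) = √(343.950852 + 119719.943740) = 346.5024 km
  → nearest: 2 (340.4916 km)
S at 35.8156°N, 121.0954°W:
  1: √((1.8668·111.32)² + (1.3589·87.87)²) = √(43185.900494 + 14257.922511) = 239.6744 km
  2: √((2.7715·111.32)² + (1.0277·87.87)²) = √(95186.676007 + 8154.812235) = 321.4677 km
  3: √((4.3642·111.32)² + (1.7956·87.87)²) = √(236023.738588 + 24894.330229) = 510.8014 km
  → nearest: 1 (239.6744 km)

P→1; Q→3; R→2; S→1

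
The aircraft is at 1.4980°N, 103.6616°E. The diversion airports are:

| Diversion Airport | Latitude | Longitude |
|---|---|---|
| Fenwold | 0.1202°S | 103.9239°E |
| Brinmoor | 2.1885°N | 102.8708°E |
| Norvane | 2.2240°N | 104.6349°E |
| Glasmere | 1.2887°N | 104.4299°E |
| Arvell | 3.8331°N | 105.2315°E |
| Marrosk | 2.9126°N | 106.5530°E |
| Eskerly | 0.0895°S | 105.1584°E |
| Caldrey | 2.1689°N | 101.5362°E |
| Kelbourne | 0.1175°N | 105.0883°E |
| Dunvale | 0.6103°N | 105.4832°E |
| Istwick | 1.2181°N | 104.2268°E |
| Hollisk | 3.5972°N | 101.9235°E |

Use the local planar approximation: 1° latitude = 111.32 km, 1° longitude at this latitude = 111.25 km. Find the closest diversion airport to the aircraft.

Distances from 1.4980°N, 103.6616°E:
Fenwold: √((-1.6182·111.32)² + (0.2623·111.25)²) = √(32449.707691 + 851.523466) = 182.4862 km
Brinmoor: √((0.6905·111.32)² + (-0.7908·111.25)²) = √(5908.452673 + 7739.864552) = 116.8260 km
Norvane: √((0.7260·111.32)² + (0.9733·111.25)²) = √(6531.600848 + 11724.477190) = 135.1151 km
Glasmere: √((-0.2093·111.32)² + (0.7683·111.25)²) = √(542.856262 + 7305.697834) = 88.5921 km
Arvell: √((2.3351·111.32)² + (1.5699·111.25)²) = √(67570.535851 + 30503.102789) = 313.1671 km
Marrosk: √((1.4146·111.32)² + (2.8914·111.25)²) = √(24797.831394 + 103470.463058) = 358.1456 km
Eskerly: √((-1.5875·111.32)² + (1.4968·111.25)²) = √(31230.135120 + 27728.577361) = 242.8142 km
Caldrey: √((0.6709·111.32)² + (-2.1254·111.25)²) = √(5577.787685 + 55908.957176) = 247.9652 km
Kelbourne: √((-1.3805·111.32)² + (1.4267·111.25)²) = √(23616.700241 + 25192.157440) = 220.9273 km
Dunvale: √((-0.8877·111.32)² + (1.8216·111.25)²) = √(9765.148118 + 41068.238409) = 225.4626 km
Istwick: √((-0.2799·111.32)² + (0.5652·111.25)²) = √(970.850128 + 3953.705762) = 70.1752 km
Hollisk: √((2.0992·111.32)² + (-1.7381·111.25)²) = √(54607.718317 + 37389.491473) = 303.3104 km
Minimum: Istwick at 70.1752 km.

Istwick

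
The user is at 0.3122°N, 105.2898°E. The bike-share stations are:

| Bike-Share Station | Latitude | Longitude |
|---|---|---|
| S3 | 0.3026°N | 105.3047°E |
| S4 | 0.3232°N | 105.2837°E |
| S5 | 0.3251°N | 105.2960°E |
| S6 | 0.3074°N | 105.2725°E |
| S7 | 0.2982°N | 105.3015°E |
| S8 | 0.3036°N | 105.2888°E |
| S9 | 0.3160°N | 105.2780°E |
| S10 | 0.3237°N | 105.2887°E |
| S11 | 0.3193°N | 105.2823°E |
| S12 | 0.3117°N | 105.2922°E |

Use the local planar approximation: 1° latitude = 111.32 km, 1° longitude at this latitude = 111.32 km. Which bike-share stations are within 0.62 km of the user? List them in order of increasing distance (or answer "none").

S12

Distances from 0.3122°N, 105.2898°E:
S3: √((-0.0096·111.32)² + (0.0149·111.32)²) = √(1.142060 + 2.751180) = 1.9731 km
S4: √((0.0110·111.32)² + (-0.0061·111.32)²) = √(1.499449 + 0.461112) = 1.4002 km
S5: √((0.0129·111.32)² + (0.0062·111.32)²) = √(2.062176 + 0.476354) = 1.5933 km
S6: √((-0.0048·111.32)² + (-0.0173·111.32)²) = √(0.285515 + 3.708844) = 1.9986 km
S7: √((-0.0140·111.32)² + (0.0117·111.32)²) = √(2.428860 + 1.696360) = 2.0311 km
S8: √((-0.0086·111.32)² + (-0.0010·111.32)²) = √(0.916523 + 0.012392) = 0.9638 km
S9: √((0.0038·111.32)² + (-0.0118·111.32)²) = √(0.178943 + 1.725482) = 1.3800 km
S10: √((0.0115·111.32)² + (-0.0011·111.32)²) = √(1.638861 + 0.014994) = 1.2860 km
S11: √((0.0071·111.32)² + (-0.0075·111.32)²) = √(0.624688 + 0.697058) = 1.1497 km
S12: √((-0.0005·111.32)² + (0.0024·111.32)²) = √(0.003098 + 0.071379) = 0.2729 km
Threshold 0.62 km: S12 (0.2729 km) is within range.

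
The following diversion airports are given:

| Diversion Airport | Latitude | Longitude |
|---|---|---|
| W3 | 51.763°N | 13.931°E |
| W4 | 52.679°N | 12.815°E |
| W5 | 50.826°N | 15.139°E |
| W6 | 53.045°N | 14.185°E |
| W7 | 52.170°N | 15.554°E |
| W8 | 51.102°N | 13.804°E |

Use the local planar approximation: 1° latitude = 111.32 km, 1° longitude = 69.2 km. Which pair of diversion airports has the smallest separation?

Pairwise distances:
W3–W8: √((-0.661·111.32)² + (-0.127·69.2)²) = √(5414.38725 + 77.23597) = 74.105 km
W5–W8: √((0.276·111.32)² + (-1.335·69.2)²) = √(943.98384 + 8534.43392) = 97.357 km
W4–W6: √((0.366·111.32)² + (1.370·69.2)²) = √(1660.00183 + 8987.79842) = 103.188 km
W3–W7: √((0.407·111.32)² + (1.623·69.2)²) = √(2052.74600 + 12613.89549) = 121.106 km
W3–W4: √((0.916·111.32)² + (-1.116·69.2)²) = √(10397.70143 + 5964.04042) = 127.913 km
W3–W5: √((-0.937·111.32)² + (1.208·69.2)²) = √(10879.91687 + 6987.88996) = 133.671 km
W6–W7: √((-0.875·111.32)² + (1.369·69.2)²) = √(9487.73402 + 8974.68233) = 135.876 km
W3–W6: √((1.282·111.32)² + (0.254·69.2)²) = √(20366.78345 + 308.94390) = 143.791 km
W5–W7: √((1.344·111.32)² + (0.415·69.2)²) = √(22384.37293 + 824.72352) = 152.345 km
W7–W8: √((-1.068·111.32)² + (-1.750·69.2)²) = √(14134.77503 + 14665.21000) = 169.706 km
W4–W8: √((-1.577·111.32)² + (0.989·69.2)²) = √(30818.37831 + 4683.86935) = 188.420 km
W4–W7: √((-0.509·111.32)² + (2.739·69.2)²) = √(3210.56865 + 35924.95671) = 197.827 km
W6–W8: √((-1.943·111.32)² + (-0.381·69.2)²) = √(46783.42320 + 695.12377) = 217.896 km
W5–W6: √((2.219·111.32)² + (-0.954·69.2)²) = √(61018.42588 + 4358.21788) = 255.689 km
W4–W5: √((-1.853·111.32)² + (2.324·69.2)²) = √(42549.77167 + 25863.32971) = 261.559 km
Closest pair: W3–W8 at 74.105 km.

W3 and W8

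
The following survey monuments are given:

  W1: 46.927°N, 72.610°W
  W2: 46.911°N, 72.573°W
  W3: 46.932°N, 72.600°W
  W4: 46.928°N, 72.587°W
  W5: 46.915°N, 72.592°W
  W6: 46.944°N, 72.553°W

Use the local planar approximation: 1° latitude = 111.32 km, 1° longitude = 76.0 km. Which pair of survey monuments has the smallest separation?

Pairwise distances:
W1–W2: √((-0.016·111.32)² + (0.037·76.0)²) = √(3.17239 + 7.90734) = 3.329 km
W1–W3: √((0.005·111.32)² + (0.010·76.0)²) = √(0.30980 + 0.57760) = 0.942 km
W1–W4: √((0.001·111.32)² + (0.023·76.0)²) = √(0.01239 + 3.05550) = 1.752 km
W1–W5: √((-0.012·111.32)² + (0.018·76.0)²) = √(1.78447 + 1.87142) = 1.912 km
W1–W6: √((0.017·111.32)² + (0.057·76.0)²) = √(3.58133 + 18.76622) = 4.727 km
W2–W3: √((0.021·111.32)² + (-0.027·76.0)²) = √(5.46493 + 4.21070) = 3.111 km
W2–W4: √((0.017·111.32)² + (-0.014·76.0)²) = √(3.58133 + 1.13210) = 2.171 km
W2–W5: √((0.004·111.32)² + (-0.019·76.0)²) = √(0.19827 + 2.08514) = 1.511 km
W2–W6: √((0.033·111.32)² + (0.020·76.0)²) = √(13.49504 + 2.31040) = 3.976 km
W3–W4: √((-0.004·111.32)² + (0.013·76.0)²) = √(0.19827 + 0.97614) = 1.084 km
W3–W5: √((-0.017·111.32)² + (0.008·76.0)²) = √(3.58133 + 0.36966) = 1.988 km
W3–W6: √((0.012·111.32)² + (0.047·76.0)²) = √(1.78447 + 12.75918) = 3.814 km
W4–W5: √((-0.013·111.32)² + (-0.005·76.0)²) = √(2.09427 + 0.14440) = 1.496 km
W4–W6: √((0.016·111.32)² + (0.034·76.0)²) = √(3.17239 + 6.67706) = 3.138 km
W5–W6: √((0.029·111.32)² + (0.039·76.0)²) = √(10.42179 + 8.78530) = 4.383 km
Closest pair: W1–W3 at 0.942 km.

W1 and W3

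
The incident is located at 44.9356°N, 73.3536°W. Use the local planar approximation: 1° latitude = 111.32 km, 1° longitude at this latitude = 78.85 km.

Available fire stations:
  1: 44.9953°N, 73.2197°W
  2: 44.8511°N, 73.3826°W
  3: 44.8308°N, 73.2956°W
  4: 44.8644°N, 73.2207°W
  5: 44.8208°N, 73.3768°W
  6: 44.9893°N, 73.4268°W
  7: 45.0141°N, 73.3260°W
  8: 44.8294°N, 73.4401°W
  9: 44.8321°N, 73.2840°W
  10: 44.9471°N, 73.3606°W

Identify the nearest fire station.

Distances from 44.9356°N, 73.3536°W:
1: √((0.0597·111.32)² + (0.1339·78.85)²) = √(44.166711 + 111.471681) = 12.4755 km
2: √((-0.0845·111.32)² + (-0.0290·78.85)²) = √(88.482995 + 5.228768) = 9.6805 km
3: √((-0.1048·111.32)² + (0.0580·78.85)²) = √(136.103396 + 20.915073) = 12.5307 km
4: √((-0.0712·111.32)² + (0.1329·78.85)²) = √(62.821222 + 109.812899) = 13.1390 km
5: √((-0.1148·111.32)² + (-0.0232·78.85)²) = √(163.316540 + 3.346412) = 12.9098 km
6: √((0.0537·111.32)² + (-0.0732·78.85)²) = √(35.735097 + 33.313906) = 8.3096 km
7: √((0.0785·111.32)² + (0.0276·78.85)²) = √(76.363480 + 4.736108) = 9.0055 km
8: √((-0.1062·111.32)² + (-0.0865·78.85)²) = √(139.764035 + 46.519561) = 13.6486 km
9: √((-0.1035·111.32)² + (0.0696·78.85)²) = √(132.747727 + 30.117705) = 12.7619 km
10: √((0.0115·111.32)² + (-0.0070·78.85)²) = √(1.638861 + 0.304649) = 1.3941 km
Minimum: 10 at 1.3941 km.

10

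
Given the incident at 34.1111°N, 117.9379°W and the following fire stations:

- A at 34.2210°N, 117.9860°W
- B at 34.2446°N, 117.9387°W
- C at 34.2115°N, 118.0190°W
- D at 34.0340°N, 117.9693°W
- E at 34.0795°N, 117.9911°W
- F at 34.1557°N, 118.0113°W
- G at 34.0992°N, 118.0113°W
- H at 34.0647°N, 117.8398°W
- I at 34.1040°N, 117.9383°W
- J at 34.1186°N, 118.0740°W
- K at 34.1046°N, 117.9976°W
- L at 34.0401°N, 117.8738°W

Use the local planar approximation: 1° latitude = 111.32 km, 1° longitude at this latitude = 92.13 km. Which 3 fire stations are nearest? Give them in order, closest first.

I, K, E

Distances from 34.1111°N, 117.9379°W:
A: 13.0119 km
B: 14.8614 km
C: 13.4440 km
D: 9.0572 km
E: 6.0330 km
F: 8.3892 km
G: 6.8909 km
H: 10.4098 km
I: 0.7912 km
J: 12.5667 km
K: 5.5476 km
L: 9.8663 km
Sorted: I (0.7912 km) < K (5.5476 km) < E (6.0330 km) < G (6.8909 km) < F (8.3892 km) < …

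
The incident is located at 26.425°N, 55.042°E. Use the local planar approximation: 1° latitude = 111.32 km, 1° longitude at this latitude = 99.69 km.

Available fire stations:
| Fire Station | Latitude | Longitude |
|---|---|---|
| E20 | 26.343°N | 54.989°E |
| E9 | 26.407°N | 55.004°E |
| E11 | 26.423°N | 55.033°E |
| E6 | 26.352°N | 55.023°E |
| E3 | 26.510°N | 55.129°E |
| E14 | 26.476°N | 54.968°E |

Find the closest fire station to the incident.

Distances from 26.425°N, 55.042°E:
E20: √((-0.082·111.32)² + (-0.053·99.69)²) = √(83.32477 + 27.91611) = 10.547 km
E9: √((-0.018·111.32)² + (-0.038·99.69)²) = √(4.01505 + 14.35061) = 4.286 km
E11: √((-0.002·111.32)² + (-0.009·99.69)²) = √(0.04957 + 0.80499) = 0.924 km
E6: √((-0.073·111.32)² + (-0.019·99.69)²) = √(66.03773 + 3.58765) = 8.344 km
E3: √((0.085·111.32)² + (0.087·99.69)²) = √(89.53323 + 75.22145) = 12.836 km
E14: √((0.051·111.32)² + (-0.074·99.69)²) = √(32.23196 + 54.42101) = 9.309 km
Minimum: E11 at 0.924 km.

E11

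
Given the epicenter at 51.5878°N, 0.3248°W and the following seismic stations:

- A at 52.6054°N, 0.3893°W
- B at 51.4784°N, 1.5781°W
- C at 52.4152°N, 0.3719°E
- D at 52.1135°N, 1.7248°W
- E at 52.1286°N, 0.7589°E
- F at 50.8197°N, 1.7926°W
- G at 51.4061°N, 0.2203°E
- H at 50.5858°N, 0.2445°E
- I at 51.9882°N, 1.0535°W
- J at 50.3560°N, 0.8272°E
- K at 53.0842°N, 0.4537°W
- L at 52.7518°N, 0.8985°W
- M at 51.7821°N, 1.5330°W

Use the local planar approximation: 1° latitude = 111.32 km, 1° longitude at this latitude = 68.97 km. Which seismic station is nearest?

Distances from 51.5878°N, 0.3248°W:
A: 113.3665 km
B: 87.2938 km
C: 103.8869 km
D: 112.9077 km
E: 95.9726 km
F: 132.5120 km
G: 42.6913 km
H: 118.2517 km
I: 67.1760 km
J: 158.4798 km
K: 166.8163 km
L: 135.4832 km
M: 86.0909 km
Minimum: G at 42.6913 km.

G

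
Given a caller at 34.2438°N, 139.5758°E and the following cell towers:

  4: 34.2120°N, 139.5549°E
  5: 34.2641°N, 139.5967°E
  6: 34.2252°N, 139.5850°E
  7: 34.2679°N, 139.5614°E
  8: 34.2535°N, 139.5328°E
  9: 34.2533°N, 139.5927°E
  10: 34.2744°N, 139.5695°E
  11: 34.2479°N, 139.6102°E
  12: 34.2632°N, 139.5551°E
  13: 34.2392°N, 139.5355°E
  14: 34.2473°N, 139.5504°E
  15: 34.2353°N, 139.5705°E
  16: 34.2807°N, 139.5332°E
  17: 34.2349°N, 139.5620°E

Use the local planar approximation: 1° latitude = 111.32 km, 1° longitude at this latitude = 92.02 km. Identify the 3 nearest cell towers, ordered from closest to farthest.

15, 17, 9

Distances from 34.2438°N, 139.5758°E:
4: √((-0.0318·111.32)² + (-0.0209·92.02)²) = √(12.531430 + 3.698767) = 4.0287 km
5: √((0.0203·111.32)² + (0.0209·92.02)²) = √(5.106678 + 3.698767) = 2.9674 km
6: √((-0.0186·111.32)² + (0.0092·92.02)²) = √(4.287186 + 0.716704) = 2.2369 km
7: √((0.0241·111.32)² + (-0.0144·92.02)²) = √(7.197480 + 1.755858) = 2.9922 km
8: √((0.0097·111.32)² + (-0.0430·92.02)²) = √(1.165977 + 15.656741) = 4.1016 km
9: √((0.0095·111.32)² + (0.0169·92.02)²) = √(1.118391 + 2.418454) = 1.8807 km
10: √((0.0306·111.32)² + (-0.0063·92.02)²) = √(11.603506 + 0.336082) = 3.4554 km
11: √((0.0041·111.32)² + (0.0344·92.02)²) = √(0.208312 + 10.020314) = 3.1982 km
12: √((0.0194·111.32)² + (-0.0207·92.02)²) = √(4.663907 + 3.628316) = 2.8796 km
13: √((-0.0046·111.32)² + (-0.0403·92.02)²) = √(0.262218 + 13.752275) = 3.7436 km
14: √((0.0035·111.32)² + (-0.0254·92.02)²) = √(0.151804 + 5.463009) = 2.3696 km
15: √((-0.0085·111.32)² + (-0.0053·92.02)²) = √(0.895332 + 0.237857) = 1.0645 km
16: √((0.0369·111.32)² + (-0.0426·92.02)²) = √(16.873265 + 15.366808) = 5.6780 km
17: √((-0.0089·111.32)² + (-0.0138·92.02)²) = √(0.981582 + 1.612585) = 1.6106 km
Sorted: 15 (1.0645 km) < 17 (1.6106 km) < 9 (1.8807 km) < 6 (2.2369 km) < 14 (2.3696 km) < …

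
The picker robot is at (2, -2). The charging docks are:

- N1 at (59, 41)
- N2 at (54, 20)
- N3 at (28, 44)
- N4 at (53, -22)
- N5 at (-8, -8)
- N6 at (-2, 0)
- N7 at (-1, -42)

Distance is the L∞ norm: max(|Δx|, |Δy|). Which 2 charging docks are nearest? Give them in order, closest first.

Distances from (2, -2):
N1: 57
N2: 52
N3: 46
N4: 51
N5: 10
N6: 4
N7: 40
Sorted: N6 (4) < N5 (10) < N7 (40) < N3 (46) < …

N6, N5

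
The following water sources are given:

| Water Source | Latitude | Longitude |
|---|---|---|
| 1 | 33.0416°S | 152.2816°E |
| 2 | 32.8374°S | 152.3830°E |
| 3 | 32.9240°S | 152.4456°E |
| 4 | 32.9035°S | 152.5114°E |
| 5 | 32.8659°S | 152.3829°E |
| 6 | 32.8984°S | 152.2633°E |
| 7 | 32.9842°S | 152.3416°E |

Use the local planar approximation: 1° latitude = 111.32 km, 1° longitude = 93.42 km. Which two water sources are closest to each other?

2 and 5

Pairwise distances:
2–5: √((-0.0285·111.32)² + (-0.0001·93.42)²) = √(10.065518 + 0.000087) = 3.1726 km
3–4: √((0.0205·111.32)² + (0.0658·93.42)²) = √(5.207798 + 37.786052) = 6.5570 km
1–7: √((0.0574·111.32)² + (0.0600·93.42)²) = √(40.829135 + 31.418267) = 8.4998 km
3–5: √((0.0581·111.32)² + (-0.0627·93.42)²) = √(41.831040 + 34.309533) = 8.7259 km
2–3: √((-0.0866·111.32)² + (0.0626·93.42)²) = √(92.935615 + 34.200180) = 11.2755 km
5–6: √((-0.0325·111.32)² + (-0.1196·93.42)²) = √(13.089200 + 124.836644) = 11.7442 km
3–7: √((-0.0602·111.32)² + (-0.1040·93.42)²) = √(44.909620 + 94.394438) = 11.8027 km
6–7: √((-0.0858·111.32)² + (0.0783·93.42)²) = √(91.226491 + 53.506094) = 12.0305 km
4–5: √((0.0376·111.32)² + (-0.1285·93.42)²) = √(17.519515 + 144.107300) = 12.7133 km
2–6: √((-0.0610·111.32)² + (-0.1197·93.42)²) = √(46.111162 + 125.045488) = 13.0827 km
5–7: √((-0.1183·111.32)² + (-0.0413·93.42)²) = √(173.426670 + 14.886062) = 13.7227 km
2–4: √((-0.0661·111.32)² + (0.1284·93.42)²) = √(54.143872 + 143.883096) = 14.0722 km
1–6: √((0.1432·111.32)² + (-0.0183·93.42)²) = √(254.116246 + 2.922684) = 16.0324 km
2–7: √((-0.1468·111.32)² + (-0.0414·93.42)²) = √(267.053643 + 14.958237) = 16.7932 km
3–6: √((0.0256·111.32)² + (-0.1823·93.42)²) = √(8.121314 + 290.036772) = 17.2673 km
4–7: √((-0.0807·111.32)² + (-0.1698·93.42)²) = √(80.703703 + 251.625759) = 18.2299 km
1–3: √((0.1176·111.32)² + (0.1640·93.42)²) = √(171.380355 + 234.729364) = 20.1522 km
1–5: √((0.1757·111.32)² + (0.1013·93.42)²) = √(382.551508 + 89.556810) = 21.7281 km
4–6: √((0.0051·111.32)² + (-0.2481·93.42)²) = √(0.322320 + 537.196599) = 23.1845 km
1–2: √((0.2042·111.32)² + (0.1014·93.42)²) = √(516.723093 + 89.733712) = 24.6263 km
1–4: √((0.1381·111.32)² + (0.2298·93.42)²) = √(236.338107 + 460.871417) = 26.4047 km
Closest pair: 2–5 at 3.1726 km.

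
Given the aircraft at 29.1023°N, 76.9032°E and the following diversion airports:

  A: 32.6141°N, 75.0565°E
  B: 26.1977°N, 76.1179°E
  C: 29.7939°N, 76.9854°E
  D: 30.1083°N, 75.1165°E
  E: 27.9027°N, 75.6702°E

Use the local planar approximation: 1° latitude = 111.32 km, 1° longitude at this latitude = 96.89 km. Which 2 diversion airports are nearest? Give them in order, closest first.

Distances from 29.1023°N, 76.9032°E:
A: √((3.5118·111.32)² + (-1.8467·96.89)²) = √(152829.060844 + 32014.786518) = 429.9347 km
B: √((-2.9046·111.32)² + (-0.7853·96.89)²) = √(104548.802161 + 5789.340678) = 332.1719 km
C: √((0.6916·111.32)² + (0.0822·96.89)²) = √(5927.292571 + 63.430998) = 77.3998 km
D: √((1.0060·111.32)² + (-1.7867·96.89)²) = √(12541.294226 + 29968.236449) = 206.1784 km
E: √((-1.1996·111.32)² + (-1.2330·96.89)²) = √(17832.790582 + 14271.974629) = 179.1780 km
Sorted: C (77.3998 km) < E (179.1780 km) < D (206.1784 km) < B (332.1719 km) < …

C, E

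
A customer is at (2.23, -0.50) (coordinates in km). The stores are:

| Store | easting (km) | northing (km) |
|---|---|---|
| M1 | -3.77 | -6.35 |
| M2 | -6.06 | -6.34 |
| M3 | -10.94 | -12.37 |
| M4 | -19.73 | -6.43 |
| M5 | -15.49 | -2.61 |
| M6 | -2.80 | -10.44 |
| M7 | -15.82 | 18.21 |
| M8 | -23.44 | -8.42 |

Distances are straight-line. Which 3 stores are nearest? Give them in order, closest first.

Distances from (2.23, -0.50):
M1: √((-6.00)² + (-5.85)²) = √(36.0000 + 34.2225) = 8.38 km
M2: √((-8.29)² + (-5.84)²) = √(68.7241 + 34.1056) = 10.14 km
M3: √((-13.17)² + (-11.87)²) = √(173.4489 + 140.8969) = 17.73 km
M4: √((-21.96)² + (-5.93)²) = √(482.2416 + 35.1649) = 22.75 km
M5: √((-17.72)² + (-2.11)²) = √(313.9984 + 4.4521) = 17.85 km
M6: √((-5.03)² + (-9.94)²) = √(25.3009 + 98.8036) = 11.14 km
M7: √((-18.05)² + (18.71)²) = √(325.8025 + 350.0641) = 26.00 km
M8: √((-25.67)² + (-7.92)²) = √(658.9489 + 62.7264) = 26.86 km
Sorted: M1 (8.38 km) < M2 (10.14 km) < M6 (11.14 km) < M3 (17.73 km) < M5 (17.85 km) < …

M1, M2, M6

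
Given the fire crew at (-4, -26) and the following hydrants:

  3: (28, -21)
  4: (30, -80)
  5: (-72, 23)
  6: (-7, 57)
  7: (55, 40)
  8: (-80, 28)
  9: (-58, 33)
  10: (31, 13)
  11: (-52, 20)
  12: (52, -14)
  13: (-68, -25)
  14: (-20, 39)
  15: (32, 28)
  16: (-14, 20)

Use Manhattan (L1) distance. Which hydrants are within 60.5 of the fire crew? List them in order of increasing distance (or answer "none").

Distances from (-4, -26):
3: 37
4: 88
5: 117
6: 86
7: 125
8: 130
9: 113
10: 74
11: 94
12: 68
13: 65
14: 81
15: 90
16: 56
Threshold 60.5: 3 (37), 16 (56) are within range.

3, 16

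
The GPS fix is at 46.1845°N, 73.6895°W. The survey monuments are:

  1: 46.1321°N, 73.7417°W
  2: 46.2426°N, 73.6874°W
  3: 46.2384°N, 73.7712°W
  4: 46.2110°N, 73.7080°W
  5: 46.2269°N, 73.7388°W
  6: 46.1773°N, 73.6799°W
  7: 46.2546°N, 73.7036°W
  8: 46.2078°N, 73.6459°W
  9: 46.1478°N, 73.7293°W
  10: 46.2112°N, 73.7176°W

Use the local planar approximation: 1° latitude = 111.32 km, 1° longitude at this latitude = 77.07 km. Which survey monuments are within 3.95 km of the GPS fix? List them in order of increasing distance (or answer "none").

Distances from 46.1845°N, 73.6895°W:
1: √((-0.0524·111.32)² + (-0.0522·77.07)²) = √(34.025849 + 16.184963) = 7.0860 km
2: √((0.0581·111.32)² + (0.0021·77.07)²) = √(41.831040 + 0.026194) = 6.4697 km
3: √((0.0539·111.32)² + (-0.0817·77.07)²) = √(36.001776 + 39.647411) = 8.6977 km
4: √((0.0265·111.32)² + (-0.0185·77.07)²) = √(8.702382 + 2.032891) = 3.2765 km
5: √((0.0424·111.32)² + (-0.0493·77.07)²) = √(22.278098 + 14.436588) = 6.0593 km
6: √((-0.0072·111.32)² + (0.0096·77.07)²) = √(0.642409 + 0.547411) = 1.0908 km
7: √((0.0701·111.32)² + (-0.0141·77.07)²) = √(60.895112 + 1.180889) = 7.8788 km
8: √((0.0233·111.32)² + (0.0436·77.07)²) = √(6.727570 + 11.291294) = 4.2449 km
9: √((-0.0367·111.32)² + (-0.0398·77.07)²) = √(16.690853 + 9.408857) = 5.1088 km
10: √((0.0267·111.32)² + (-0.0281·77.07)²) = √(8.834234 + 4.690114) = 3.6775 km
Threshold 3.95 km: 6 (1.0908 km), 4 (3.2765 km), 10 (3.6775 km) are within range.

6, 4, 10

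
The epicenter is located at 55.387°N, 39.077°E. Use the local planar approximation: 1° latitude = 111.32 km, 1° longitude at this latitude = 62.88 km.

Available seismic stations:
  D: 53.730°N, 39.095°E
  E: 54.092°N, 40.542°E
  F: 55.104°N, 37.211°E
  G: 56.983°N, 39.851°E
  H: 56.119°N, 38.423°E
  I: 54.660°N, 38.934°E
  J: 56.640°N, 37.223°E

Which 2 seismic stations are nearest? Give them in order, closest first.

Distances from 55.387°N, 39.077°E:
D: √((-1.657·111.32)² + (0.018·62.88)²) = √(34024.47339 + 1.28106) = 184.461 km
E: √((-1.295·111.32)² + (1.465·62.88)²) = √(20781.93261 + 8485.94701) = 171.079 km
F: √((-0.283·111.32)² + (-1.866·62.88)²) = √(992.47429 + 13767.28633) = 121.490 km
G: √((1.596·111.32)² + (0.774·62.88)²) = √(31565.46340 + 2368.68324) = 184.212 km
H: √((0.732·111.32)² + (-0.654·62.88)²) = √(6640.00731 + 1691.14390) = 91.275 km
I: √((-0.727·111.32)² + (-0.143·62.88)²) = √(6549.60663 + 80.85319) = 81.428 km
J: √((1.253·111.32)² + (-1.854·62.88)²) = √(19455.77510 + 13590.78448) = 181.787 km
Sorted: I (81.428 km) < H (91.275 km) < F (121.490 km) < E (171.079 km) < …

I, H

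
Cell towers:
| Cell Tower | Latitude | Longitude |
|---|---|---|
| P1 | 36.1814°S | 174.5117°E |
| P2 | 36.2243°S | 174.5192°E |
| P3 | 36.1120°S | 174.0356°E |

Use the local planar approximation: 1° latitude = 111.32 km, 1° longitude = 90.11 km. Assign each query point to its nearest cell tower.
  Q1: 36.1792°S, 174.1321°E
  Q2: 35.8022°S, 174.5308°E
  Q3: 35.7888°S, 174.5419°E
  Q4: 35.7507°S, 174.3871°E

Q1→P3; Q2→P1; Q3→P1; Q4→P1

Q1 at 36.1792°S, 174.1321°E:
  P1: 34.2066 km
  P2: 35.2410 km
  P3: 11.4706 km
  → nearest: P3 (11.4706 km)
Q2 at 35.8022°S, 174.5308°E:
  P1: 42.2476 km
  P2: 46.9998 km
  P3: 56.3960 km
  → nearest: P1 (42.2476 km)
Q3 at 35.7888°S, 174.5419°E:
  P1: 43.7889 km
  P2: 48.5230 km
  P3: 58.1024 km
  → nearest: P1 (43.7889 km)
Q4 at 35.7507°S, 174.3871°E:
  P1: 49.2426 km
  P2: 54.0483 km
  P3: 51.1944 km
  → nearest: P1 (49.2426 km)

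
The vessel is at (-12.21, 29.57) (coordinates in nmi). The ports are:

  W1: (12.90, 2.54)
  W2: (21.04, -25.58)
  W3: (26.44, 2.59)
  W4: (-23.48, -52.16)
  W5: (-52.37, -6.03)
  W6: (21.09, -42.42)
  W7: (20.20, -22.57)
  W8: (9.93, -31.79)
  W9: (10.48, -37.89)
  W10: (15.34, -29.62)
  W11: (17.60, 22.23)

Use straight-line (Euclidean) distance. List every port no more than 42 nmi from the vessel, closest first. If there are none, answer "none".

W11, W1

Distances from (-12.21, 29.57):
W1: 36.89 nmi
W2: 64.40 nmi
W3: 47.14 nmi
W4: 82.50 nmi
W5: 53.67 nmi
W6: 79.32 nmi
W7: 61.39 nmi
W8: 65.23 nmi
W9: 71.17 nmi
W10: 65.29 nmi
W11: 30.70 nmi
Threshold 42 nmi: W11 (30.70 nmi), W1 (36.89 nmi) are within range.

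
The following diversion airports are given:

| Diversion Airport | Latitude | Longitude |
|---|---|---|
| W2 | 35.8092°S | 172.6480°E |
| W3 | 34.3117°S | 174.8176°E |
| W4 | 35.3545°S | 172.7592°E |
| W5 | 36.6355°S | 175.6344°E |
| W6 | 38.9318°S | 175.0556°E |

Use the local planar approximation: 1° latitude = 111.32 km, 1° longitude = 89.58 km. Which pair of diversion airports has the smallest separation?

W2 and W4

Pairwise distances:
W2–W4: √((0.4547·111.32)² + (0.1112·89.58)²) = √(2562.101341 + 99.227418) = 51.5881 km
W3–W4: √((-1.0428·111.32)² + (-2.0584·89.58)²) = √(13475.610212 + 34000.214946) = 217.8895 km
W2–W3: √((1.4975·111.32)² + (2.1696·89.58)²) = √(27789.456783 + 37772.998429) = 256.0517 km
W5–W6: √((-2.2963·111.32)² + (-0.5788·89.58)²) = √(65343.688681 + 2688.308846) = 260.8294 km
W3–W5: √((-2.3238·111.32)² + (0.8168·89.58)²) = √(66918.144451 + 5353.694366) = 268.8342 km
W2–W5: √((-0.8263·111.32)² + (2.9864·89.58)²) = √(8461.004009 + 71567.866391) = 282.8937 km
W4–W5: √((-1.2810·111.32)² + (2.8752·89.58)²) = √(20335.022385 + 66337.367890) = 294.4017 km
W2–W6: √((-3.1226·111.32)² + (2.4076·89.58)²) = √(120831.204868 + 46514.760111) = 409.0794 km
W4–W6: √((-3.5773·111.32)² + (2.2964·89.58)²) = √(158583.179297 + 42317.226169) = 448.2191 km
W3–W6: √((-4.6201·111.32)² + (0.2380·89.58)²) = √(264514.294706 + 454.544106) = 514.7512 km
Closest pair: W2–W4 at 51.5881 km.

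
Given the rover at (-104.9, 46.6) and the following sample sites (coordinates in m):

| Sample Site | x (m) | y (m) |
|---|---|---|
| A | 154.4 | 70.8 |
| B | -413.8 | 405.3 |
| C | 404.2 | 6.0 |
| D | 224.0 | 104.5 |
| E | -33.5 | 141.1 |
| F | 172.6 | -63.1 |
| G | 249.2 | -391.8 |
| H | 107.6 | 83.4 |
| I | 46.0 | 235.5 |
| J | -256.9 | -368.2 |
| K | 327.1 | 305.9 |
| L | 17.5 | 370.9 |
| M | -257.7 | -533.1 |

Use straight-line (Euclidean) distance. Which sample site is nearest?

Distances from (-104.9, 46.6):
A: 260.4 m
B: 473.4 m
C: 510.7 m
D: 334.0 m
E: 118.4 m
F: 298.4 m
G: 563.5 m
H: 215.7 m
I: 241.8 m
J: 441.8 m
K: 503.8 m
L: 346.6 m
M: 599.5 m
Minimum: E at 118.4 m.

E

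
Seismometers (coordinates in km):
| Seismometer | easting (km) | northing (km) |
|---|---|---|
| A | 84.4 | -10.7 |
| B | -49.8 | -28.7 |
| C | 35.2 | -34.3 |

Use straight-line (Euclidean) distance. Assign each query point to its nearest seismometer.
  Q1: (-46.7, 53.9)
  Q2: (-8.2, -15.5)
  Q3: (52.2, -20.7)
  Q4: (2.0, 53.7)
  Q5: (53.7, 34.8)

Q1 at (-46.7, 53.9):
  A: 146.2 km
  B: 82.7 km
  C: 120.4 km
  → nearest: B (82.7 km)
Q2 at (-8.2, -15.5):
  A: 92.7 km
  B: 43.6 km
  C: 47.3 km
  → nearest: B (43.6 km)
Q3 at (52.2, -20.7):
  A: 33.7 km
  B: 102.3 km
  C: 21.8 km
  → nearest: C (21.8 km)
Q4 at (2.0, 53.7):
  A: 104.6 km
  B: 97.3 km
  C: 94.1 km
  → nearest: C (94.1 km)
Q5 at (53.7, 34.8):
  A: 54.9 km
  B: 121.4 km
  C: 71.5 km
  → nearest: A (54.9 km)

Q1→B; Q2→B; Q3→C; Q4→C; Q5→A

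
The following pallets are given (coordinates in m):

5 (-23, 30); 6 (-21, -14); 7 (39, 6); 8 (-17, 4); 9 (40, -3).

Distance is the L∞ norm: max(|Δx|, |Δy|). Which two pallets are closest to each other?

Pairwise distances:
5–6: 44 m
5–7: 62 m
5–8: 26 m
5–9: 63 m
6–7: 60 m
6–8: 18 m
6–9: 61 m
7–8: 56 m
7–9: 9 m
8–9: 57 m
Closest pair: 7–9 at 9 m.

7 and 9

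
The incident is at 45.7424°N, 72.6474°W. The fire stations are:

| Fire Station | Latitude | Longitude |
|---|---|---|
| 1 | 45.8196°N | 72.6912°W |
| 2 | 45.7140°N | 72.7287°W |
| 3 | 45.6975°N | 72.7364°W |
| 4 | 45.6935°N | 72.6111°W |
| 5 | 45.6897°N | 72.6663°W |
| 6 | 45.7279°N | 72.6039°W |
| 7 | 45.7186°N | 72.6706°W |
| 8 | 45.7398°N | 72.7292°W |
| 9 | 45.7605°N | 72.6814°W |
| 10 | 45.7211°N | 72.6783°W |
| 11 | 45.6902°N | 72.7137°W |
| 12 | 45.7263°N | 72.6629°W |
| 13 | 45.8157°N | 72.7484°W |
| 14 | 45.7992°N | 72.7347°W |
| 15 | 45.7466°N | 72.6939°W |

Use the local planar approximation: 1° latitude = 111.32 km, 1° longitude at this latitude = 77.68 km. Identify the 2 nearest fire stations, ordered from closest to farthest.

Distances from 45.7424°N, 72.6474°W:
1: 9.2429 km
2: 7.0625 km
3: 8.5311 km
4: 6.1305 km
5: 6.0475 km
6: 3.7448 km
7: 3.2043 km
8: 6.3608 km
9: 3.3219 km
10: 3.3740 km
11: 7.7647 km
12: 2.1591 km
13: 11.3197 km
14: 9.2719 km
15: 3.6423 km
Sorted: 12 (2.1591 km) < 7 (3.2043 km) < 9 (3.3219 km) < 10 (3.3740 km) < …

12, 7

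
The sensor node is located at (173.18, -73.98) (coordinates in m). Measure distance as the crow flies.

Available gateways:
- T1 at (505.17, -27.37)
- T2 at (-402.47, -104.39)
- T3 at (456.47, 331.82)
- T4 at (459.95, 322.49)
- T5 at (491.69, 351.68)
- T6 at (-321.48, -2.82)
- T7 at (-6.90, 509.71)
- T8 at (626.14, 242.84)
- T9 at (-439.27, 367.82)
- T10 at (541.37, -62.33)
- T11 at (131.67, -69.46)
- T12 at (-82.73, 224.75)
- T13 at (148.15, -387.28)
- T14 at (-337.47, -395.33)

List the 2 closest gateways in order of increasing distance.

Distances from (173.18, -73.98):
T1: 335.25 m
T2: 576.45 m
T3: 494.90 m
T4: 489.31 m
T5: 531.63 m
T6: 499.75 m
T7: 610.84 m
T8: 552.76 m
T9: 755.17 m
T10: 368.37 m
T11: 41.76 m
T12: 393.36 m
T13: 314.30 m
T14: 603.35 m
Sorted: T11 (41.76 m) < T13 (314.30 m) < T1 (335.25 m) < T10 (368.37 m) < …

T11, T13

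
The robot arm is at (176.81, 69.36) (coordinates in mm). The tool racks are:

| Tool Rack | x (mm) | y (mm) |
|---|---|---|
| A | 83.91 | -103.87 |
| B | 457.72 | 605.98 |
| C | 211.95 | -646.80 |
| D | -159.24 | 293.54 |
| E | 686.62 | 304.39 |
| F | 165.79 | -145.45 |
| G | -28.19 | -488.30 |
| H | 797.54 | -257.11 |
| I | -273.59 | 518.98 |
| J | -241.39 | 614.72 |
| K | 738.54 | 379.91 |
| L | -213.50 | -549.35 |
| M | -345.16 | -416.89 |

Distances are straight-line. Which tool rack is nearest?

Distances from (176.81, 69.36):
A: 196.57 mm
B: 605.70 mm
C: 717.02 mm
D: 403.96 mm
E: 561.38 mm
F: 215.09 mm
G: 594.15 mm
H: 701.35 mm
I: 636.41 mm
J: 687.25 mm
K: 641.86 mm
L: 731.54 mm
M: 713.37 mm
Minimum: A at 196.57 mm.

A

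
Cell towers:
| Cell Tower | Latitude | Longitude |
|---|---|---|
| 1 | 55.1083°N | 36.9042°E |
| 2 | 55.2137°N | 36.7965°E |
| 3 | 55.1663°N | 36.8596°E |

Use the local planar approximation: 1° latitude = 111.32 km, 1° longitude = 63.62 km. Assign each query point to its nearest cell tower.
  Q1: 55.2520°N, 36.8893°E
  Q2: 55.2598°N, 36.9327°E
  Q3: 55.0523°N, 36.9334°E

Q1 at 55.2520°N, 36.8893°E:
  1: 16.0247 km
  2: 7.2825 km
  3: 9.7254 km
  → nearest: 2 (7.2825 km)
Q2 at 55.2598°N, 36.9327°E:
  1: 16.9622 km
  2: 10.0707 km
  3: 11.4002 km
  → nearest: 2 (10.0707 km)
Q3 at 55.0523°N, 36.9334°E:
  1: 6.5048 km
  2: 19.9668 km
  3: 13.5312 km
  → nearest: 1 (6.5048 km)

Q1→2; Q2→2; Q3→1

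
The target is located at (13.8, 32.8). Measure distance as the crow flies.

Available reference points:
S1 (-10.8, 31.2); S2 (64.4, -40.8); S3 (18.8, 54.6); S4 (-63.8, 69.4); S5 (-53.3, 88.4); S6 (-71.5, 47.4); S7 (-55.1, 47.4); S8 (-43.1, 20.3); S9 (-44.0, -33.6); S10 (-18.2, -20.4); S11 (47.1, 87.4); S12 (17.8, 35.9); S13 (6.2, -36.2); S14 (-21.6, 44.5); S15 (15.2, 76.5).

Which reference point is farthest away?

S2

Distances from (13.8, 32.8):
S1: √((-24.6)² + (-1.6)²) = √(605.160 + 2.560) = 24.7
S2: √((50.6)² + (-73.6)²) = √(2560.360 + 5416.960) = 89.3
S3: √((5.0)² + (21.8)²) = √(25.000 + 475.240) = 22.4
S4: √((-77.6)² + (36.6)²) = √(6021.760 + 1339.560) = 85.8
S5: √((-67.1)² + (55.6)²) = √(4502.410 + 3091.360) = 87.1
S6: √((-85.3)² + (14.6)²) = √(7276.090 + 213.160) = 86.5
S7: √((-68.9)² + (14.6)²) = √(4747.210 + 213.160) = 70.4
S8: √((-56.9)² + (-12.5)²) = √(3237.610 + 156.250) = 58.3
S9: √((-57.8)² + (-66.4)²) = √(3340.840 + 4408.960) = 88.0
S10: √((-32.0)² + (-53.2)²) = √(1024.000 + 2830.240) = 62.1
S11: √((33.3)² + (54.6)²) = √(1108.890 + 2981.160) = 64.0
S12: √((4.0)² + (3.1)²) = √(16.000 + 9.610) = 5.1
S13: √((-7.6)² + (-69.0)²) = √(57.760 + 4761.000) = 69.4
S14: √((-35.4)² + (11.7)²) = √(1253.160 + 136.890) = 37.3
S15: √((1.4)² + (43.7)²) = √(1.960 + 1909.690) = 43.7
Maximum: S2 at 89.3.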